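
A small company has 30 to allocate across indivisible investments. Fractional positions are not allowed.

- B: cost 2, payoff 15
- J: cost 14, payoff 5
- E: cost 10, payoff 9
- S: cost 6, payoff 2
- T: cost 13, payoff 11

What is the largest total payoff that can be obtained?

35

Take B, E, and T: cost 2 + 10 + 13 = 25 ≤ 30, payoff 15 + 9 + 11 = 35.
No other feasible combination does better.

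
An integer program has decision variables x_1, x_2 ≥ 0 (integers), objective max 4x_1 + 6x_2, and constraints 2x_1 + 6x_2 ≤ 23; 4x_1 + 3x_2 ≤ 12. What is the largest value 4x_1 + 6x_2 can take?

18

(x_1,x_2)=(0,3): 2·0+6·3=18≤23, 4·0+3·3=9≤12, objective 18.
(x_1,x_2)=(1,2): 2·1+6·2=14≤23, 4·1+3·2=10≤12, objective 16.
(x_1,x_2)=(0,2): 2·0+6·2=12≤23, 4·0+3·2=6≤12, objective 12.
Maximum is 18 at (x_1,x_2)=(0,3).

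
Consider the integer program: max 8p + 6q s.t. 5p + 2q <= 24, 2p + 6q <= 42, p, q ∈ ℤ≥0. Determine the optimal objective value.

(p,q)=(2,6): 5·2+2·6=22≤24, 2·2+6·6=40≤42, objective 52.
(p,q)=(2,5): 5·2+2·5=20≤24, 2·2+6·5=34≤42, objective 46.
(p,q)=(1,6): 5·1+2·6=17≤24, 2·1+6·6=38≤42, objective 44.
No feasible integer point exceeds 52.

52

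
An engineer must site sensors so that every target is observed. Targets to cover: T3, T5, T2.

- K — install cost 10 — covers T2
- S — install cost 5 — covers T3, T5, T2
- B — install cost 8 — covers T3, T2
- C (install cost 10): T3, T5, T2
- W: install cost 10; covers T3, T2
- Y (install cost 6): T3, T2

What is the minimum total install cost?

5

S alone covers T3, T5, T2 — every target.
Total install cost: 5.
No cover costs less than 5.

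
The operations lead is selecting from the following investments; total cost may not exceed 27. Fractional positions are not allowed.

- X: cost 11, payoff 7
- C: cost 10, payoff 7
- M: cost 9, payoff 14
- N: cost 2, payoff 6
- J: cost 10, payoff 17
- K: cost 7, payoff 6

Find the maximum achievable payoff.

Allowing fractional choices, the relaxed optimum would be about 42.1, but investments are indivisible.
M + J + K: cost 9 + 10 + 7 = 26 ≤ 27, payoff 14 + 17 + 6 = 37.
M + N + J: cost 9 + 2 + 10 = 21 ≤ 27, payoff 14 + 6 + 17 = 37.
M + J: cost 9 + 10 = 19 ≤ 27, payoff 14 + 17 = 31.
The maximum payoff is 37; one optimal choice is M, N, and J.

37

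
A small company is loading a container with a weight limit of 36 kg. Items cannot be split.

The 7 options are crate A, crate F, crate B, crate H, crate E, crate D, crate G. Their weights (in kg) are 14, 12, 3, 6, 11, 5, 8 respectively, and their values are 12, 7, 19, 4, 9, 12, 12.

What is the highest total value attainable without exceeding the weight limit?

Take crate A, crate B, crate H, crate D, and crate G: weight 14 + 3 + 6 + 5 + 8 = 36 ≤ 36, value 12 + 19 + 4 + 12 + 12 = 59.
No other feasible combination does better.

59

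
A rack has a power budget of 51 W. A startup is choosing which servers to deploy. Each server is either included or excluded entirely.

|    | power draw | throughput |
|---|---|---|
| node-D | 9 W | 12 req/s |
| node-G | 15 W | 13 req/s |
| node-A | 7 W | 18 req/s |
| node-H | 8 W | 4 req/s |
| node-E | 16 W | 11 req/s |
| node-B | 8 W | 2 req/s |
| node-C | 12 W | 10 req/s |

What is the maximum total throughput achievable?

57

Allowing fractional choices, the relaxed optimum would be about 58.5, but servers are indivisible.
node-D + node-G + node-A + node-E: power draw 9 + 15 + 7 + 16 = 47 ≤ 51, throughput 12 + 13 + 18 + 11 = 54.
node-D + node-G + node-A + node-H + node-C: power draw 9 + 15 + 7 + 8 + 12 = 51 ≤ 51, throughput 12 + 13 + 18 + 4 + 10 = 57.
node-D + node-G + node-A + node-B + node-C: power draw 9 + 15 + 7 + 8 + 12 = 51 ≤ 51, throughput 12 + 13 + 18 + 2 + 10 = 55.
Best is node-D, node-G, node-A, node-H, and node-C with total throughput 57.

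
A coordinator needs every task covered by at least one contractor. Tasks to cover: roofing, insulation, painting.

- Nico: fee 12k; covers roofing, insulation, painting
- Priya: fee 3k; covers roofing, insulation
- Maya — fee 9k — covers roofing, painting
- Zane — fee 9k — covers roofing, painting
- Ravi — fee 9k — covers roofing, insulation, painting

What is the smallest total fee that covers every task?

This is an integer covering problem.
Ravi alone covers roofing, insulation, painting — every task.
Total fee: 9.

9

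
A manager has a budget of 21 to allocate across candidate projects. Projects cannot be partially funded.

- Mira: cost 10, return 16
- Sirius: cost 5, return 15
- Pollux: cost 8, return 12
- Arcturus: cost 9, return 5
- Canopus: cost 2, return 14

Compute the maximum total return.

Treat it as a binary knapsack problem.
Sirius + Pollux + Canopus: cost 5 + 8 + 2 = 15 ≤ 21, return 15 + 12 + 14 = 41.
Mira + Pollux + Canopus: cost 10 + 8 + 2 = 20 ≤ 21, return 16 + 12 + 14 = 42.
Mira + Sirius + Canopus: cost 10 + 5 + 2 = 17 ≤ 21, return 16 + 15 + 14 = 45.
Best is Mira, Sirius, and Canopus with total return 45.

45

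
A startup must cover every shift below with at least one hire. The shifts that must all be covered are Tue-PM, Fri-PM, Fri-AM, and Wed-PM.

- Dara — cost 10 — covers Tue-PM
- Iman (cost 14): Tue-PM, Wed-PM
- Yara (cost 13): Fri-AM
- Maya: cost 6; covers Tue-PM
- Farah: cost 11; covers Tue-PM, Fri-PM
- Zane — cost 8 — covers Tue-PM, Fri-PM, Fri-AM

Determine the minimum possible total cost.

22

This is an integer covering problem.
Choose Iman and Zane: together they cover Tue-PM, Fri-PM, Fri-AM, Wed-PM — every shift.
Total cost: 14 + 8 = 22.
No cover costs less than 22.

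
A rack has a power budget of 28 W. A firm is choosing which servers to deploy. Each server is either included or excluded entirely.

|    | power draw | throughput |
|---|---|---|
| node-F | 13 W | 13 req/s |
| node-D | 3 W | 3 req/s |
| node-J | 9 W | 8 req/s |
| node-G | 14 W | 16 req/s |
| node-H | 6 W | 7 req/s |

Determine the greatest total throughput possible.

29

Allowing fractional choices, the relaxed optimum would be about 31.0, but servers are indivisible.
node-D + node-J + node-G: power draw 3 + 9 + 14 = 26 ≤ 28, throughput 3 + 8 + 16 = 27.
node-F + node-G: power draw 13 + 14 = 27 ≤ 28, throughput 13 + 16 = 29.
node-F + node-J + node-H: power draw 13 + 9 + 6 = 28 ≤ 28, throughput 13 + 8 + 7 = 28.
Best is node-F and node-G with total throughput 29.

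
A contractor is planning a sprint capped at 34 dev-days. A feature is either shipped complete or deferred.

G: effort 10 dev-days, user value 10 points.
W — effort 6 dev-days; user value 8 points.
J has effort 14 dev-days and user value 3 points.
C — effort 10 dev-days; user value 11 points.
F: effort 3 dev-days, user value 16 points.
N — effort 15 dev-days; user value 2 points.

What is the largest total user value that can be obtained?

Allowing fractional choices, the relaxed optimum would be about 46.1, but features are indivisible.
G + W + C + F: effort 10 + 6 + 10 + 3 = 29 ≤ 34, user value 10 + 8 + 11 + 16 = 45.
G + C + F: effort 10 + 10 + 3 = 23 ≤ 34, user value 10 + 11 + 16 = 37.
W + J + C + F: effort 6 + 14 + 10 + 3 = 33 ≤ 34, user value 8 + 3 + 11 + 16 = 38.
Best is G, W, C, and F with total user value 45.

45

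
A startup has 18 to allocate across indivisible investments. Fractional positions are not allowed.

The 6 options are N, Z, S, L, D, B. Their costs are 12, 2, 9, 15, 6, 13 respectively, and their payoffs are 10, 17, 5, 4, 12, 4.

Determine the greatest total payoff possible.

34

Take Z, S, and D: cost 2 + 9 + 6 = 17 ≤ 18, payoff 17 + 5 + 12 = 34.
No other feasible combination does better.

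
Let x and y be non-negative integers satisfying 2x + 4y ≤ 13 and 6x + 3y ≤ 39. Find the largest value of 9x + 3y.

54

Relaxing integrality, the LP optimum is 58.50 at (x,y) = (6.5, 0), which is not an integer point.
(x,y)=(6,0): 2·6+4·0=12≤13, 6·6+3·0=36≤39, objective 54.
(x,y)=(5,0): 2·5+4·0=10≤13, 6·5+3·0=30≤39, objective 45.
The best lattice point is (6,0), giving 54.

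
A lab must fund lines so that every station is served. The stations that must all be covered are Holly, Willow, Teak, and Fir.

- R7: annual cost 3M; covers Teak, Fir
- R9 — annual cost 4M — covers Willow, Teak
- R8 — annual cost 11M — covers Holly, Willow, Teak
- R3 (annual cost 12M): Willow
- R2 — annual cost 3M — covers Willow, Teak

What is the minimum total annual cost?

This is an integer covering problem.
The greedy cost-per-new-station heuristic would pick R7, R2, and R8 for 17, but a cheaper cover exists.
Choose R7 and R8: together they cover Holly, Willow, Teak, Fir — every station.
Total annual cost: 3 + 11 = 14.
No cover costs less than 14.

14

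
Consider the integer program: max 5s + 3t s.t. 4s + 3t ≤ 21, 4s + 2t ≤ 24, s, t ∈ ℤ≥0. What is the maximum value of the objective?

25

(s,t)=(5,0): 4·5+3·0=20≤21, 4·5+2·0=20≤24, objective 25.
(s,t)=(4,1): 4·4+3·1=19≤21, 4·4+2·1=18≤24, objective 23.
(s,t)=(4,0): 4·4+3·0=16≤21, 4·4+2·0=16≤24, objective 20.
Maximum is 25 at (s,t)=(5,0).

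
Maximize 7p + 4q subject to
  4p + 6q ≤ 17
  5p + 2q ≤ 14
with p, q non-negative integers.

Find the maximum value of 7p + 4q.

18

The continuous relaxation peaks at (2.27, 1.32) with value 21.18; rounding to a feasible lattice point costs some objective.
(p,q)=(2,1): 4·2+6·1=14≤17, 5·2+2·1=12≤14, objective 18.
(p,q)=(1,2): 4·1+6·2=16≤17, 5·1+2·2=9≤14, objective 15.
(p,q)=(2,0): 4·2+6·0=8≤17, 5·2+2·0=10≤14, objective 14.
No feasible integer point exceeds 18.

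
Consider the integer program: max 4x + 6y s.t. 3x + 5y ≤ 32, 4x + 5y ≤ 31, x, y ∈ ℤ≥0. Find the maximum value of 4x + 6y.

36

Relaxing integrality, the LP optimum is 37.20 at (x,y) = (0, 6.2), which is not an integer point.
(x,y)=(0,6): 3·0+5·6=30≤32, 4·0+5·6=30≤31, objective 36.
(x,y)=(1,5): 3·1+5·5=28≤32, 4·1+5·5=29≤31, objective 34.
(x,y)=(0,5): 3·0+5·5=25≤32, 4·0+5·5=25≤31, objective 30.
Maximum is 36 at (x,y)=(0,6).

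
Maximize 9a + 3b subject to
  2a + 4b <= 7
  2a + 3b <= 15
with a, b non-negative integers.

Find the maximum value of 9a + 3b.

27

The continuous relaxation peaks at (3.5, 0) with value 31.50; rounding to a feasible lattice point costs some objective.
(a,b)=(3,0): 2·3+4·0=6≤7, 2·3+3·0=6≤15, objective 27.
(a,b)=(2,0): 2·2+4·0=4≤7, 2·2+3·0=4≤15, objective 18.
Maximum is 27 at (a,b)=(3,0).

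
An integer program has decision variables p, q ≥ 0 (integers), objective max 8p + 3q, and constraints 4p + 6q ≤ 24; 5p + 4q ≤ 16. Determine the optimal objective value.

24

The continuous relaxation peaks at (3.2, 0) with value 25.60; rounding to a feasible lattice point costs some objective.
(p,q)=(3,0): 4·3+6·0=12≤24, 5·3+4·0=15≤16, objective 24.
(p,q)=(2,1): 4·2+6·1=14≤24, 5·2+4·1=14≤16, objective 19.
(p,q)=(2,0): 4·2+6·0=8≤24, 5·2+4·0=10≤16, objective 16.
No feasible integer point exceeds 24.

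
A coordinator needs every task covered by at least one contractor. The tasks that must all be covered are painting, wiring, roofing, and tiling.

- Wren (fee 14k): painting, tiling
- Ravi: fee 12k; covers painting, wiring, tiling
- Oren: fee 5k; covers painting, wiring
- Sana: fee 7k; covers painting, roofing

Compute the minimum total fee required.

The greedy cost-per-new-task heuristic would pick Oren, Sana, and Ravi for 24, but a cheaper cover exists.
Choose Ravi and Sana: together they cover painting, wiring, roofing, tiling — every task.
Total fee: 12 + 7 = 19.
No cover costs less than 19.

19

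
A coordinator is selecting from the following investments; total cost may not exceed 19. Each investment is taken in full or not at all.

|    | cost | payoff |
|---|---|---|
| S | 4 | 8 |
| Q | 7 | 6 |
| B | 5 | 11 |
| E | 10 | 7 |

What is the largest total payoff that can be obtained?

26

This is an integer program with binary decision variables.
Take S, B, and E: cost 4 + 5 + 10 = 19 ≤ 19, payoff 8 + 11 + 7 = 26.
No other feasible combination does better.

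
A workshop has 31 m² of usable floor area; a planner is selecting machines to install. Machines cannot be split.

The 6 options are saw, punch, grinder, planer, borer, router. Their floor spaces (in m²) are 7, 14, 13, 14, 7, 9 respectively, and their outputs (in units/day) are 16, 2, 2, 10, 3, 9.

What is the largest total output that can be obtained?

saw + planer + router: floor space 7 + 14 + 9 = 30 ≤ 31, output 16 + 10 + 9 = 35.
saw + borer + router: floor space 7 + 7 + 9 = 23 ≤ 31, output 16 + 3 + 9 = 28.
saw + planer + borer: floor space 7 + 14 + 7 = 28 ≤ 31, output 16 + 10 + 3 = 29.
Best is saw, planer, and router with total output 35.

35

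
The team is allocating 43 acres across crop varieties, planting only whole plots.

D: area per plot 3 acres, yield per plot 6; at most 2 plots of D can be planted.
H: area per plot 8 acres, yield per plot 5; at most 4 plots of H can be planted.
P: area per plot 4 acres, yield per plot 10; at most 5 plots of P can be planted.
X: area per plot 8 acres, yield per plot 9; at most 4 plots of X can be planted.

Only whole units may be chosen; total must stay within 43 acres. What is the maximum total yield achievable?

80

This is a bounded integer knapsack.
2×D, 5×P, and 2×X: area 42 ≤ 43, yield 2·6 + 5·10 + 2·9 = 80.
2×D, 1×H, 5×P, and 1×X: area 42 ≤ 43, yield 2·6 + 1·5 + 5·10 + 1·9 = 76.
Best is 80.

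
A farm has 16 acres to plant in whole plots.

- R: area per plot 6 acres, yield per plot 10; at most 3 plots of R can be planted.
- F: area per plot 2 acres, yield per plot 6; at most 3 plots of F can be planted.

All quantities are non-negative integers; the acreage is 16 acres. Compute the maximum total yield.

32

F has the best ratio (6/2); taking only F gives at most 3×6 = 18 (stopped by the supply cap of 3).
Mixing does better — 2×R and 2×F: area 16 ≤ 16, yield 2·10 + 2·6 = 32.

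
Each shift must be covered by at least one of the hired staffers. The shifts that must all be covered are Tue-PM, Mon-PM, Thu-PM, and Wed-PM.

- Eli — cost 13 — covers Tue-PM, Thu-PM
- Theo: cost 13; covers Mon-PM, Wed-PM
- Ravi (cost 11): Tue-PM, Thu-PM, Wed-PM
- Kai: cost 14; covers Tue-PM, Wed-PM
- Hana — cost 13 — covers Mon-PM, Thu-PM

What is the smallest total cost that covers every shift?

Choose Theo and Ravi: together they cover Tue-PM, Mon-PM, Thu-PM, Wed-PM — every shift.
Total cost: 13 + 11 = 24.
No cover costs less than 24.

24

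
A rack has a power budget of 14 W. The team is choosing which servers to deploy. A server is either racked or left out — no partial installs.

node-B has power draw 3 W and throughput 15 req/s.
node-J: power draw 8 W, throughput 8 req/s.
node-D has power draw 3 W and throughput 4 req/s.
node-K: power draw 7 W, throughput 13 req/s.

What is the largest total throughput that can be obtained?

32

Take node-B, node-D, and node-K: power draw 3 + 3 + 7 = 13 ≤ 14, throughput 15 + 4 + 13 = 32.
No other feasible combination does better.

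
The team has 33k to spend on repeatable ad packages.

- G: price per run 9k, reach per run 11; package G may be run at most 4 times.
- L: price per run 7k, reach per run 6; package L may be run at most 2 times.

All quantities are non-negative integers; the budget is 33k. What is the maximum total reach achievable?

3×G: price 27 ≤ 33, reach 3·11 = 33.
2×G and 2×L: price 32 ≤ 33, reach 2·11 + 2·6 = 34.
Best is 34.

34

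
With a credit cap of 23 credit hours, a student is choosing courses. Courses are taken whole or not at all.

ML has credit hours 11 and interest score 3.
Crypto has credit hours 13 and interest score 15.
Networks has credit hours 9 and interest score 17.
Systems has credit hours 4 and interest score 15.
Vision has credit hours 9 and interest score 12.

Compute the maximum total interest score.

Take Networks, Systems, and Vision: credit hours 9 + 4 + 9 = 22 ≤ 23, interest score 17 + 15 + 12 = 44.
No other feasible combination does better.

44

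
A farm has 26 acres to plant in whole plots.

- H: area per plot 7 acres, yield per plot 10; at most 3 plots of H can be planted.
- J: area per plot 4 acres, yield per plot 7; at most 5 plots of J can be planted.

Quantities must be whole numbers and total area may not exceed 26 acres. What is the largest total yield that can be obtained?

41

1×H and 4×J: area 23 ≤ 26, yield 1·10 + 4·7 = 38.
2×H and 3×J: area 26 ≤ 26, yield 2·10 + 3·7 = 41.
Best is 41.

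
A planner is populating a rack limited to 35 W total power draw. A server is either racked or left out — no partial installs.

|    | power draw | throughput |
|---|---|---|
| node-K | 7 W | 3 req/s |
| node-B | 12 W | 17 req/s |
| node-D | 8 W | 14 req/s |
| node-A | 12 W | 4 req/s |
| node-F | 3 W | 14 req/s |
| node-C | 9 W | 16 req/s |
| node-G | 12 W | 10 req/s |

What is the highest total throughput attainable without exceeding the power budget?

Treat it as a binary knapsack problem.
Take node-B, node-D, node-F, and node-C: power draw 12 + 8 + 3 + 9 = 32 ≤ 35, throughput 17 + 14 + 14 + 16 = 61.
No other feasible combination does better.

61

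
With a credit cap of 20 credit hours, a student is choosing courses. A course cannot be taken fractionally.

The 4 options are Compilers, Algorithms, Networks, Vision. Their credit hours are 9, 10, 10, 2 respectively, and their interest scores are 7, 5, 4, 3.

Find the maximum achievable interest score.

Allowing fractional choices, the relaxed optimum would be about 14.5, but courses are indivisible.
Compilers + Networks: credit hours 9 + 10 = 19 ≤ 20, interest score 7 + 4 = 11.
Compilers + Vision: credit hours 9 + 2 = 11 ≤ 20, interest score 7 + 3 = 10.
Compilers + Algorithms: credit hours 9 + 10 = 19 ≤ 20, interest score 7 + 5 = 12.
Best is Compilers and Algorithms with total interest score 12.

12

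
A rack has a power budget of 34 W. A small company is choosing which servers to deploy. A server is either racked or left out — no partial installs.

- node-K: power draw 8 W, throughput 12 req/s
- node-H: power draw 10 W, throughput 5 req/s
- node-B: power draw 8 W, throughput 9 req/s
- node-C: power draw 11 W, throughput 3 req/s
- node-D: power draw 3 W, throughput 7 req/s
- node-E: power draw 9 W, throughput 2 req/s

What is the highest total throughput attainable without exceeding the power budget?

33

Take node-K, node-H, node-B, and node-D: power draw 8 + 10 + 8 + 3 = 29 ≤ 34, throughput 12 + 5 + 9 + 7 = 33.
No other feasible combination does better.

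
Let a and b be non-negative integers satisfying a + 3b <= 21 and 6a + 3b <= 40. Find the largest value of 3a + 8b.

57

Relaxing integrality, the LP optimum is 57.27 at (a,b) = (3.8, 5.73), which is not an integer point.
(a,b)=(3,6): 1·3+3·6=21≤21, 6·3+3·6=36≤40, objective 57.
(a,b)=(2,6): 1·2+3·6=20≤21, 6·2+3·6=30≤40, objective 54.
(a,b)=(4,5): 1·4+3·5=19≤21, 6·4+3·5=39≤40, objective 52.
(a,b)=(3,5): 1·3+3·5=18≤21, 6·3+3·5=33≤40, objective 49.
The best lattice point is (3,6), giving 57.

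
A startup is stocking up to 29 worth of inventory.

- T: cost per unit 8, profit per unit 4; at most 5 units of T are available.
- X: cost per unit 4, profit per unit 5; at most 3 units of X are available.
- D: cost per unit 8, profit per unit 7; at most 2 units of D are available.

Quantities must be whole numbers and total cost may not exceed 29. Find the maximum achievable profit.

1×T, 3×X, and 1×D: cost 28 ≤ 29, profit 1·4 + 3·5 + 1·7 = 26.
3×X and 2×D: cost 28 ≤ 29, profit 3·5 + 2·7 = 29.
Best is 29.

29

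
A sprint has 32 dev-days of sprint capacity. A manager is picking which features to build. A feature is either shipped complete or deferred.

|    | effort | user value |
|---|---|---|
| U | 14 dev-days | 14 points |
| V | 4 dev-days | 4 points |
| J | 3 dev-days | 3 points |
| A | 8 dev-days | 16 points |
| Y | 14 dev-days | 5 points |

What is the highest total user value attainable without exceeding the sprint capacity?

Take U, V, J, and A: effort 14 + 4 + 3 + 8 = 29 ≤ 32, user value 14 + 4 + 3 + 16 = 37.
No other feasible combination does better.

37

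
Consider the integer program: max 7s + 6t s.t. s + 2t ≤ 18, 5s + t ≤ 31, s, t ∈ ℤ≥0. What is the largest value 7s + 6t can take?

71

(s,t)=(5,6) is feasible, giving 71.
(s,t)=(4,7) is feasible, giving 70.
(s,t)=(5,5) is feasible, giving 65.
(s,t)=(4,6) is feasible, giving 64.
The best lattice point is (5,6), giving 71.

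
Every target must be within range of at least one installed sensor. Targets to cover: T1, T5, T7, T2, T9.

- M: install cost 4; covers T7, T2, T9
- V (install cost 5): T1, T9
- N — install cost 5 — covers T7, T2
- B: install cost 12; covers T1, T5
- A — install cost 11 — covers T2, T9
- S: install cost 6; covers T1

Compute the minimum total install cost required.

16

The greedy cost-per-new-target heuristic would pick M, V, and B for 21, but a cheaper cover exists.
Choose M and B: together they cover T1, T5, T7, T2, T9 — every target.
Total install cost: 4 + 12 = 16.
No cover costs less than 16.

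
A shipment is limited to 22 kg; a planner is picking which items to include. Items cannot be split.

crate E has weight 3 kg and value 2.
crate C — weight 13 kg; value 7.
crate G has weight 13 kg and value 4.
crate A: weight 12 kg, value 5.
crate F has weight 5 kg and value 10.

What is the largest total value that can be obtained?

19

Allowing fractional choices, the relaxed optimum would be about 19.4, but items are indivisible.
crate C + crate F: weight 13 + 5 = 18 ≤ 22, value 7 + 10 = 17.
crate E + crate C + crate F: weight 3 + 13 + 5 = 21 ≤ 22, value 2 + 7 + 10 = 19.
Best is crate E, crate C, and crate F with total value 19.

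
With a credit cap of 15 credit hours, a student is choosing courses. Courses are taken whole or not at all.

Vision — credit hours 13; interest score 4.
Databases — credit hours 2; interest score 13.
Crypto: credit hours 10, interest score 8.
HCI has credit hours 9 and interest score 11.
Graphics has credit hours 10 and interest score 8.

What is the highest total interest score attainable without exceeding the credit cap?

Databases + Graphics: credit hours 2 + 10 = 12 ≤ 15, interest score 13 + 8 = 21.
Databases + Crypto: credit hours 2 + 10 = 12 ≤ 15, interest score 13 + 8 = 21.
Databases + HCI: credit hours 2 + 9 = 11 ≤ 15, interest score 13 + 11 = 24.
Best is Databases and HCI with total interest score 24.

24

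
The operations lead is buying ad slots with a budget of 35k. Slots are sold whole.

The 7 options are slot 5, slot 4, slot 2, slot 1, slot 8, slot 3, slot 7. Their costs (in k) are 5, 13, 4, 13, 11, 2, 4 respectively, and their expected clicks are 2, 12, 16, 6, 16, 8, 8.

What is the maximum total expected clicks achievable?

60

This is a 0-1 knapsack instance.
slot 2 + slot 1 + slot 8 + slot 3 + slot 7: cost 4 + 13 + 11 + 2 + 4 = 34 ≤ 35, expected clicks 16 + 6 + 16 + 8 + 8 = 54.
slot 4 + slot 2 + slot 8 + slot 3 + slot 7: cost 13 + 4 + 11 + 2 + 4 = 34 ≤ 35, expected clicks 12 + 16 + 16 + 8 + 8 = 60.
Best is slot 4, slot 2, slot 8, slot 3, and slot 7 with total expected clicks 60.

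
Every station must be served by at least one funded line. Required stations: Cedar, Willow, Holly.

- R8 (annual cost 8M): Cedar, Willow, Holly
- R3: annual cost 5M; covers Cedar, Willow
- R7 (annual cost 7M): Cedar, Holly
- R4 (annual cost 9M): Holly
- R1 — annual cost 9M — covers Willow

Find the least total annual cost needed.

8

This is an integer covering problem.
The greedy cost-per-new-station heuristic would pick R3 and R7 for 12, but a cheaper cover exists.
R8 alone covers Cedar, Willow, Holly — every station.
Total annual cost: 8.
No cover costs less than 8.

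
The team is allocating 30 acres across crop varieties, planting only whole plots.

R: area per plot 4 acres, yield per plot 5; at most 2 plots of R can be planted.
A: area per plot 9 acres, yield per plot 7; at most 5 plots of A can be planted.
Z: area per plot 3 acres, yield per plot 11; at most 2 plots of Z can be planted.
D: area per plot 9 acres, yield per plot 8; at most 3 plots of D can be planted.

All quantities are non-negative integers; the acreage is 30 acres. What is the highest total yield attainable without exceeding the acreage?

1×R, 1×A, 2×Z, and 1×D: area 28 ≤ 30, yield 1·5 + 1·7 + 2·11 + 1·8 = 42.
1×R, 2×Z, and 2×D: area 28 ≤ 30, yield 1·5 + 2·11 + 2·8 = 43.
Best is 43.

43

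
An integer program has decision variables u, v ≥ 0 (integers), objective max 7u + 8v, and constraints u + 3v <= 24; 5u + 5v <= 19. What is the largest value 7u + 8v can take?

24

Relaxing integrality, the LP optimum is 30.40 at (u,v) = (0, 3.8), which is not an integer point.
(u,v)=(0,3): 1·0+3·3=9≤24, 5·0+5·3=15≤19, objective 24.
(u,v)=(1,2): 1·1+3·2=7≤24, 5·1+5·2=15≤19, objective 23.
(u,v)=(0,2): 1·0+3·2=6≤24, 5·0+5·2=10≤19, objective 16.
Maximum is 24 at (u,v)=(0,3).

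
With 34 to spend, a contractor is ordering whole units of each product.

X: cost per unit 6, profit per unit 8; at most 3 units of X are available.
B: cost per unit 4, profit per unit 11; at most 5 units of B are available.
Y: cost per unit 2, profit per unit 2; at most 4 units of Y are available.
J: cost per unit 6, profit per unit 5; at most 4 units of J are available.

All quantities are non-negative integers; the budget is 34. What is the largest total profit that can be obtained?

This is a bounded integer knapsack.
1×X, 5×B, and 4×Y: cost 34 ≤ 34, profit 1·8 + 5·11 + 4·2 = 71.
2×X, 5×B, and 1×Y: cost 34 ≤ 34, profit 2·8 + 5·11 + 1·2 = 73.
Best is 73.

73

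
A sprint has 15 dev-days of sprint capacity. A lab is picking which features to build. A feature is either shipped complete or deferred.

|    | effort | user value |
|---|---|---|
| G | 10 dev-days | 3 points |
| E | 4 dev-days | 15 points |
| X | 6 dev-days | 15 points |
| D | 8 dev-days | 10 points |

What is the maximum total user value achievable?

30

Allowing fractional choices, the relaxed optimum would be about 36.2, but features are indivisible.
E + X: effort 4 + 6 = 10 ≤ 15, user value 15 + 15 = 30.
X + D: effort 6 + 8 = 14 ≤ 15, user value 15 + 10 = 25.
E + D: effort 4 + 8 = 12 ≤ 15, user value 15 + 10 = 25.
Best is E and X with total user value 30.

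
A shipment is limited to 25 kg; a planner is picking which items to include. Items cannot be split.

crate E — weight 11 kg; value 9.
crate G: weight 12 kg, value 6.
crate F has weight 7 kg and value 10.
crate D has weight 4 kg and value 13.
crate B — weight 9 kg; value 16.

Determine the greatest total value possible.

Allowing fractional choices, the relaxed optimum would be about 43.1, but items are indivisible.
crate E + crate D + crate B: weight 11 + 4 + 9 = 24 ≤ 25, value 9 + 13 + 16 = 38.
crate F + crate D + crate B: weight 7 + 4 + 9 = 20 ≤ 25, value 10 + 13 + 16 = 39.
Best is crate F, crate D, and crate B with total value 39.

39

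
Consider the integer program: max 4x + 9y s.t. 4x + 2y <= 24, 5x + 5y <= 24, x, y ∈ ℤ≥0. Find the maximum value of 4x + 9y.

The continuous relaxation peaks at (0, 4.8) with value 43.20; rounding to a feasible lattice point costs some objective.
(x,y)=(0,4): 4·0+2·4=8≤24, 5·0+5·4=20≤24, objective 36.
(x,y)=(1,3): 4·1+2·3=10≤24, 5·1+5·3=20≤24, objective 31.
(x,y)=(0,3): 4·0+2·3=6≤24, 5·0+5·3=15≤24, objective 27.
Maximum is 36 at (x,y)=(0,4).

36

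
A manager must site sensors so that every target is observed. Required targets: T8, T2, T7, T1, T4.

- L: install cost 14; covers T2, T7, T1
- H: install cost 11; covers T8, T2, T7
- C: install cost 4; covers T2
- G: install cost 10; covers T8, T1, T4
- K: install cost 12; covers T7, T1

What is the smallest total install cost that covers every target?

21

Choose H and G: together they cover T8, T2, T7, T1, T4 — every target.
Total install cost: 11 + 10 = 21.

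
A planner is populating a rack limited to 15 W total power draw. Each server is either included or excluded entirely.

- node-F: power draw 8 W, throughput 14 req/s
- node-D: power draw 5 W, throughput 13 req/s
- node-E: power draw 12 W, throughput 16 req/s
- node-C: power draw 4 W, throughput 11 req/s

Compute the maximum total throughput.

27

Treat it as a binary knapsack problem.
node-F + node-D: power draw 8 + 5 = 13 ≤ 15, throughput 14 + 13 = 27.
node-F + node-C: power draw 8 + 4 = 12 ≤ 15, throughput 14 + 11 = 25.
node-D + node-C: power draw 5 + 4 = 9 ≤ 15, throughput 13 + 11 = 24.
Best is node-F and node-D with total throughput 27.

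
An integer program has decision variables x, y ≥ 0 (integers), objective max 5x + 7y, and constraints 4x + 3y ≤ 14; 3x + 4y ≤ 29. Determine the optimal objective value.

(x,y)=(0,4): 4·0+3·4=12≤14, 3·0+4·4=16≤29, objective 28.
(x,y)=(1,3): 4·1+3·3=13≤14, 3·1+4·3=15≤29, objective 26.
(x,y)=(0,3): 4·0+3·3=9≤14, 3·0+4·3=12≤29, objective 21.
No feasible integer point exceeds 28.

28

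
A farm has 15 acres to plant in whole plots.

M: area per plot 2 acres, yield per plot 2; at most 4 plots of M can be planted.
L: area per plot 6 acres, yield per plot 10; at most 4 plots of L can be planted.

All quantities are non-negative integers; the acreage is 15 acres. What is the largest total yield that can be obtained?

This is a bounded integer knapsack.
L has the best ratio (10/6); taking only L gives at most 2×10 = 20 (stopped by the area limit).
Mixing does better — 1×M and 2×L: area 14 ≤ 15, yield 1·2 + 2·10 = 22.

22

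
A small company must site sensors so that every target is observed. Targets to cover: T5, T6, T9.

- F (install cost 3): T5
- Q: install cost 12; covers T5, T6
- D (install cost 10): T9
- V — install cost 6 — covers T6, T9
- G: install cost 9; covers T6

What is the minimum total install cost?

9

Choose F and V: together they cover T5, T6, T9 — every target.
Total install cost: 3 + 6 = 9.
No cover costs less than 9.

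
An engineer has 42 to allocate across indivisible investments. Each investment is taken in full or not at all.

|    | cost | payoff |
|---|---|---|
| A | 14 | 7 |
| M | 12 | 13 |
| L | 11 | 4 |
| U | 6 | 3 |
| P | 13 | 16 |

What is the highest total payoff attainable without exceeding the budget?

This is a 0-1 knapsack instance.
A + M + P: cost 14 + 12 + 13 = 39 ≤ 42, payoff 7 + 13 + 16 = 36.
M + L + U + P: cost 12 + 11 + 6 + 13 = 42 ≤ 42, payoff 13 + 4 + 3 + 16 = 36.
M + L + P: cost 12 + 11 + 13 = 36 ≤ 42, payoff 13 + 4 + 16 = 33.
The maximum payoff is 36; one optimal choice is A, M, and P.

36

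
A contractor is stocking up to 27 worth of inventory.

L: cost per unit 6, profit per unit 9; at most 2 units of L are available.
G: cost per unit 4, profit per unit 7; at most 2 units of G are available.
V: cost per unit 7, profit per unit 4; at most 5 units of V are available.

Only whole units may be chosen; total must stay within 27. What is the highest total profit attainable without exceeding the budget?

36

Take 2×L, 2×G, and 1×V: cost 27 ≤ 27, profit 2·9 + 2·7 + 1·4 = 36.
G has the best ratio (7/4) and is taken to its limit of 2; remaining capacity is filled optimally with the others.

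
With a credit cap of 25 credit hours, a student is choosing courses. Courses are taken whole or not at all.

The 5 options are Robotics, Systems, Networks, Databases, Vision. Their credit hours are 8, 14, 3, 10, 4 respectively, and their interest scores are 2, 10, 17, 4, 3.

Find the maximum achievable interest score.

Systems + Networks + Vision: credit hours 14 + 3 + 4 = 21 ≤ 25, interest score 10 + 17 + 3 = 30.
Robotics + Systems + Networks: credit hours 8 + 14 + 3 = 25 ≤ 25, interest score 2 + 10 + 17 = 29.
Systems + Networks: credit hours 14 + 3 = 17 ≤ 25, interest score 10 + 17 = 27.
Best is Systems, Networks, and Vision with total interest score 30.

30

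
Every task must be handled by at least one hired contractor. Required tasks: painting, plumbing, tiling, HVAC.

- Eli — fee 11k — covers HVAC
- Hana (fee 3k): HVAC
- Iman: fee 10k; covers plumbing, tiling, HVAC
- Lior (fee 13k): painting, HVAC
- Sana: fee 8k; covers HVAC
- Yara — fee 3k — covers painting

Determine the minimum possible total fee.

The greedy cost-per-new-task heuristic would pick Hana, Yara, and Iman for 16, but a cheaper cover exists.
Choose Iman and Yara: together they cover painting, plumbing, tiling, HVAC — every task.
Total fee: 10 + 3 = 13.
No cover costs less than 13.

13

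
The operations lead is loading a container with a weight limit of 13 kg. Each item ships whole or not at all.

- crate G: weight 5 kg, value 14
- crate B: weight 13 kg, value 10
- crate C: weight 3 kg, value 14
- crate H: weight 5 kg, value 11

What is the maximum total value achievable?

Treat it as a binary knapsack problem.
crate G + crate C: weight 5 + 3 = 8 ≤ 13, value 14 + 14 = 28.
crate C + crate H: weight 3 + 5 = 8 ≤ 13, value 14 + 11 = 25.
crate G + crate C + crate H: weight 5 + 3 + 5 = 13 ≤ 13, value 14 + 14 + 11 = 39.
Best is crate G, crate C, and crate H with total value 39.

39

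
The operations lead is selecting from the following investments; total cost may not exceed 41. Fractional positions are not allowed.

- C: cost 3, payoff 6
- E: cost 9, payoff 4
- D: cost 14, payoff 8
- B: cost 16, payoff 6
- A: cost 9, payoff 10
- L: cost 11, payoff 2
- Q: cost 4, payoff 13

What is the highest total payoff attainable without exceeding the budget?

Take C, E, D, A, and Q: cost 3 + 9 + 14 + 9 + 4 = 39 ≤ 41, payoff 6 + 4 + 8 + 10 + 13 = 41.
No other feasible combination does better.

41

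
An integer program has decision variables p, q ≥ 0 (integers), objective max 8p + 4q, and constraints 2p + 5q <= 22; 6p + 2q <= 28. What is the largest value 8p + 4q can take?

(p,q)=(4,2): 2·4+5·2=18≤22, 6·4+2·2=28≤28, objective 40.
(p,q)=(3,3): 2·3+5·3=21≤22, 6·3+2·3=24≤28, objective 36.
(p,q)=(4,1): 2·4+5·1=13≤22, 6·4+2·1=26≤28, objective 36.
(p,q)=(3,2): 2·3+5·2=16≤22, 6·3+2·2=22≤28, objective 32.
The best lattice point is (4,2), giving 40.

40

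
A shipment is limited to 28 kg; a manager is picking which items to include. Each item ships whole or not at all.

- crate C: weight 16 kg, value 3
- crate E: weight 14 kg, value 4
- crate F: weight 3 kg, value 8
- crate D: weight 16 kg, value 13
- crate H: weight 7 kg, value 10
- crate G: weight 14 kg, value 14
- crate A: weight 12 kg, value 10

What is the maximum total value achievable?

32

Allowing fractional choices, the relaxed optimum would be about 35.3, but items are indivisible.
crate F + crate H + crate A: weight 3 + 7 + 12 = 22 ≤ 28, value 8 + 10 + 10 = 28.
crate F + crate D + crate H: weight 3 + 16 + 7 = 26 ≤ 28, value 8 + 13 + 10 = 31.
crate F + crate H + crate G: weight 3 + 7 + 14 = 24 ≤ 28, value 8 + 10 + 14 = 32.
Best is crate F, crate H, and crate G with total value 32.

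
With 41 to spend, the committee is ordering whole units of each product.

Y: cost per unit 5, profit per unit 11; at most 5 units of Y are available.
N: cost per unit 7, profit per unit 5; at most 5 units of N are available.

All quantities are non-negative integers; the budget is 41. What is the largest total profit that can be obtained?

This is a bounded integer knapsack.
Y has the best ratio (11/5); taking only Y gives at most 5×11 = 55 (stopped by the supply cap of 5).
Mixing does better — 5×Y and 2×N: cost 39 ≤ 41, profit 5·11 + 2·5 = 65.

65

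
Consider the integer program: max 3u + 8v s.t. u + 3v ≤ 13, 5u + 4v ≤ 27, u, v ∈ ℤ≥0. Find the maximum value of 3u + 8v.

Relaxing integrality, the LP optimum is 35.55 at (u,v) = (2.64, 3.45), which is not an integer point.
(u,v)=(1,4): 1·1+3·4=13≤13, 5·1+4·4=21≤27, objective 35.
(u,v)=(3,3): 1·3+3·3=12≤13, 5·3+4·3=27≤27, objective 33.
(u,v)=(0,4): 1·0+3·4=12≤13, 5·0+4·4=16≤27, objective 32.
(u,v)=(2,3): 1·2+3·3=11≤13, 5·2+4·3=22≤27, objective 30.
The best lattice point is (1,4), giving 35.

35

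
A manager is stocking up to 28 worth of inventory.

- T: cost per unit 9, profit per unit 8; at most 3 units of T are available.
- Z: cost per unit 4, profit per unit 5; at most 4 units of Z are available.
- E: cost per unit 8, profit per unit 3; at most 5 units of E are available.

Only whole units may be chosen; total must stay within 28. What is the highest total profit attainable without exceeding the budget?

28

1×T and 4×Z: cost 25 ≤ 28, profit 1·8 + 4·5 = 28.
2×T and 2×Z: cost 26 ≤ 28, profit 2·8 + 2·5 = 26.
Best is 28.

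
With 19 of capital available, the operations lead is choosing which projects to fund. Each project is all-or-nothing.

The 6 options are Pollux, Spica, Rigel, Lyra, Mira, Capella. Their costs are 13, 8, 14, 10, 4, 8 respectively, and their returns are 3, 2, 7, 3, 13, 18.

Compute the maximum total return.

Allowing fractional choices, the relaxed optimum would be about 34.5, but projects are indivisible.
Lyra + Capella: cost 10 + 8 = 18 ≤ 19, return 3 + 18 = 21.
Mira + Capella: cost 4 + 8 = 12 ≤ 19, return 13 + 18 = 31.
Best is Mira and Capella with total return 31.

31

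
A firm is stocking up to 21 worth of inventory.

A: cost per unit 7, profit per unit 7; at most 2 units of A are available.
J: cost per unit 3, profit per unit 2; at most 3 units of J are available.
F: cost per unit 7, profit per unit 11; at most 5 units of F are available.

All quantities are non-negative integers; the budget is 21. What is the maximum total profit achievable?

F has the best ratio (11/7); taking only F gives at most 3×11 = 33 (stopped by the cost limit).
Optimal: 3×F: cost 21 ≤ 21, profit 3·11 = 33.

33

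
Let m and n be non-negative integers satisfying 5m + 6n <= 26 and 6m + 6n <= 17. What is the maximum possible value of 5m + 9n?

18

(m,n)=(0,2): 5·0+6·2=12≤26, 6·0+6·2=12≤17, objective 18.
(m,n)=(1,1): 5·1+6·1=11≤26, 6·1+6·1=12≤17, objective 14.
(m,n)=(0,1): 5·0+6·1=6≤26, 6·0+6·1=6≤17, objective 9.
Maximum is 18 at (m,n)=(0,2).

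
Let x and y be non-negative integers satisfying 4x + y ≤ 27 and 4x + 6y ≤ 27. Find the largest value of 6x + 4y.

Relaxing integrality, the LP optimum is 40.50 at (x,y) = (6.75, 0), which is not an integer point.
(x,y)=(6,0) is feasible, giving 36.
(x,y)=(5,1) is feasible, giving 34.
No feasible integer point exceeds 36.

36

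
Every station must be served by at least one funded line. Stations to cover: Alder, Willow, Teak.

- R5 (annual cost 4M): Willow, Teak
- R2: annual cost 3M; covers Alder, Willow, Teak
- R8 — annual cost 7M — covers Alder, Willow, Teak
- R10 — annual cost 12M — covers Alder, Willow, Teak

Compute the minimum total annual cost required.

R2 alone covers Alder, Willow, Teak — every station.
Total annual cost: 3.
No cover costs less than 3.

3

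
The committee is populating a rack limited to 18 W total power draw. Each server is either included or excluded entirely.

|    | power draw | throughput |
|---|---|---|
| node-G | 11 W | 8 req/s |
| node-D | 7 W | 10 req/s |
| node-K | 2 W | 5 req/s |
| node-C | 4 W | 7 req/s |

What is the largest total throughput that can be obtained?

node-G + node-D: power draw 11 + 7 = 18 ≤ 18, throughput 8 + 10 = 18.
node-G + node-K + node-C: power draw 11 + 2 + 4 = 17 ≤ 18, throughput 8 + 5 + 7 = 20.
node-D + node-K + node-C: power draw 7 + 2 + 4 = 13 ≤ 18, throughput 10 + 5 + 7 = 22.
Best is node-D, node-K, and node-C with total throughput 22.

22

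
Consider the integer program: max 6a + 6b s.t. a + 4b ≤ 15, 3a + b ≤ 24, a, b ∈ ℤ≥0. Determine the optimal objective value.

(a,b)=(7,2): 1·7+4·2=15≤15, 3·7+1·2=23≤24, objective 54.
(a,b)=(6,2): 1·6+4·2=14≤15, 3·6+1·2=20≤24, objective 48.
(a,b)=(7,1): 1·7+4·1=11≤15, 3·7+1·1=22≤24, objective 48.
No feasible integer point exceeds 54.

54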